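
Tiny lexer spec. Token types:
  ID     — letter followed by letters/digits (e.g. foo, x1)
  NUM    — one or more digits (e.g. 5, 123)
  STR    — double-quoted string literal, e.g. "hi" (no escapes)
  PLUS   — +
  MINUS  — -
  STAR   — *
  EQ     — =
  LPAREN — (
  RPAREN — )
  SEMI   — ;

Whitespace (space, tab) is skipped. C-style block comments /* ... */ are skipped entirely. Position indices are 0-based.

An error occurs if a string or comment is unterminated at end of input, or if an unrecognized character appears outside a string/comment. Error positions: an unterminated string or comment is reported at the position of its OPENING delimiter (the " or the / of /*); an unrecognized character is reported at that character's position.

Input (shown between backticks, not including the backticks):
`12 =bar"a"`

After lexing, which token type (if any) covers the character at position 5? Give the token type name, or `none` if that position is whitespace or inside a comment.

pos=0: emit NUM '12' (now at pos=2)
pos=3: emit EQ '='
pos=4: emit ID 'bar' (now at pos=7)
pos=7: enter STRING mode
pos=7: emit STR "a" (now at pos=10)
DONE. 4 tokens: [NUM, EQ, ID, STR]
Position 5: char is 'a' -> ID

Answer: ID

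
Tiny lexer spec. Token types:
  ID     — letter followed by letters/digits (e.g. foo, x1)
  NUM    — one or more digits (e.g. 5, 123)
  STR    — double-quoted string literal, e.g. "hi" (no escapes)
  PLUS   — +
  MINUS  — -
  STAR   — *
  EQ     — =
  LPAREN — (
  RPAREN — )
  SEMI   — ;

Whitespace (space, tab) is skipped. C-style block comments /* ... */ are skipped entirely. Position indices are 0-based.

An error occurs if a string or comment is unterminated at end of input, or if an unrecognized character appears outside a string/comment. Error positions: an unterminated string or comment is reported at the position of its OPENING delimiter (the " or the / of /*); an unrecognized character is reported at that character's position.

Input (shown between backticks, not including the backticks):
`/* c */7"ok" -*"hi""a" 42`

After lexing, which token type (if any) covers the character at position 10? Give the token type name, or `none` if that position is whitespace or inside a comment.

Answer: STR

Derivation:
pos=0: enter COMMENT mode (saw '/*')
exit COMMENT mode (now at pos=7)
pos=7: emit NUM '7' (now at pos=8)
pos=8: enter STRING mode
pos=8: emit STR "ok" (now at pos=12)
pos=13: emit MINUS '-'
pos=14: emit STAR '*'
pos=15: enter STRING mode
pos=15: emit STR "hi" (now at pos=19)
pos=19: enter STRING mode
pos=19: emit STR "a" (now at pos=22)
pos=23: emit NUM '42' (now at pos=25)
DONE. 7 tokens: [NUM, STR, MINUS, STAR, STR, STR, NUM]
Position 10: char is 'k' -> STR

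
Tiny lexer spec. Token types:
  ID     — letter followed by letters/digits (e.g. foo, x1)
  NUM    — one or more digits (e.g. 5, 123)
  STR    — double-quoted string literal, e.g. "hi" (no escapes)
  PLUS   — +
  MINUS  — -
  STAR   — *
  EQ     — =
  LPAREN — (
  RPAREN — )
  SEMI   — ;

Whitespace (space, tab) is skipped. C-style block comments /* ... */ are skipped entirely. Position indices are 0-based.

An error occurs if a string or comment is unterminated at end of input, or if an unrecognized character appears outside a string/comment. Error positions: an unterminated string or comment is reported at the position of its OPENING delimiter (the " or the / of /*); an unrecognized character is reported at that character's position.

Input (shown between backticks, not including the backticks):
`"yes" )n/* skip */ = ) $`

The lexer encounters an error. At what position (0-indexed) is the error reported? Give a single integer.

pos=0: enter STRING mode
pos=0: emit STR "yes" (now at pos=5)
pos=6: emit RPAREN ')'
pos=7: emit ID 'n' (now at pos=8)
pos=8: enter COMMENT mode (saw '/*')
exit COMMENT mode (now at pos=18)
pos=19: emit EQ '='
pos=21: emit RPAREN ')'
pos=23: ERROR — unrecognized char '$'

Answer: 23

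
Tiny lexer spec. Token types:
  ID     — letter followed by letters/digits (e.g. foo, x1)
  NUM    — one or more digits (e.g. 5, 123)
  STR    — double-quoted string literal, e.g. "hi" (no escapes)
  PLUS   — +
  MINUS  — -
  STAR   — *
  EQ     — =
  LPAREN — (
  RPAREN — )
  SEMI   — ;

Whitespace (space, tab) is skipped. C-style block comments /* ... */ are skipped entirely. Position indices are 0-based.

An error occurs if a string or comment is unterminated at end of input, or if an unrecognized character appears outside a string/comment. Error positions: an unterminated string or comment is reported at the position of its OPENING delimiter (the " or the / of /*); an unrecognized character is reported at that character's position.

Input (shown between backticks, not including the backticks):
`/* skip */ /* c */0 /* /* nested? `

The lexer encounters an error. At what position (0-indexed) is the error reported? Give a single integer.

pos=0: enter COMMENT mode (saw '/*')
exit COMMENT mode (now at pos=10)
pos=11: enter COMMENT mode (saw '/*')
exit COMMENT mode (now at pos=18)
pos=18: emit NUM '0' (now at pos=19)
pos=20: enter COMMENT mode (saw '/*')
pos=20: ERROR — unterminated comment (reached EOF)

Answer: 20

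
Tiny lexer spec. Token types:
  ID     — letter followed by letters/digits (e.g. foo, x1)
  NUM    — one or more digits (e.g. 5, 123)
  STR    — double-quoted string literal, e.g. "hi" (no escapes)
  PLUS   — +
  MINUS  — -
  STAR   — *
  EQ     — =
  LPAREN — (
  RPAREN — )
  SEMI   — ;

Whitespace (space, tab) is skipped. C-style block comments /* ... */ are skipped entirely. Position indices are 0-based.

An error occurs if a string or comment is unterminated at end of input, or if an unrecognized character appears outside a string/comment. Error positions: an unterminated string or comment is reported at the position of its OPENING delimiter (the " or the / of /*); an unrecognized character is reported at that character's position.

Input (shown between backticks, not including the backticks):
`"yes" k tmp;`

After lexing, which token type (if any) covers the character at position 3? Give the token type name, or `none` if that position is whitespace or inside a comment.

pos=0: enter STRING mode
pos=0: emit STR "yes" (now at pos=5)
pos=6: emit ID 'k' (now at pos=7)
pos=8: emit ID 'tmp' (now at pos=11)
pos=11: emit SEMI ';'
DONE. 4 tokens: [STR, ID, ID, SEMI]
Position 3: char is 's' -> STR

Answer: STR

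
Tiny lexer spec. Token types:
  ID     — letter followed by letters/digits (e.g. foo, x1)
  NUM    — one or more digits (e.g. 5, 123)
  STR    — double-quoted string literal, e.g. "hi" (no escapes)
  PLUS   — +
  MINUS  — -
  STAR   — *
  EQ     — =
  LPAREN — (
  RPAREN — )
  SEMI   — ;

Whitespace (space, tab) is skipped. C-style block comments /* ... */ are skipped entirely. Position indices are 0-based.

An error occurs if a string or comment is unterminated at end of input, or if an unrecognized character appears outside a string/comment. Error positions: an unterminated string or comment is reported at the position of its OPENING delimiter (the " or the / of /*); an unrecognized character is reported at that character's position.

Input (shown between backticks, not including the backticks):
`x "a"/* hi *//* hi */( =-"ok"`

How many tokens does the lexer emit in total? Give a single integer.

pos=0: emit ID 'x' (now at pos=1)
pos=2: enter STRING mode
pos=2: emit STR "a" (now at pos=5)
pos=5: enter COMMENT mode (saw '/*')
exit COMMENT mode (now at pos=13)
pos=13: enter COMMENT mode (saw '/*')
exit COMMENT mode (now at pos=21)
pos=21: emit LPAREN '('
pos=23: emit EQ '='
pos=24: emit MINUS '-'
pos=25: enter STRING mode
pos=25: emit STR "ok" (now at pos=29)
DONE. 6 tokens: [ID, STR, LPAREN, EQ, MINUS, STR]

Answer: 6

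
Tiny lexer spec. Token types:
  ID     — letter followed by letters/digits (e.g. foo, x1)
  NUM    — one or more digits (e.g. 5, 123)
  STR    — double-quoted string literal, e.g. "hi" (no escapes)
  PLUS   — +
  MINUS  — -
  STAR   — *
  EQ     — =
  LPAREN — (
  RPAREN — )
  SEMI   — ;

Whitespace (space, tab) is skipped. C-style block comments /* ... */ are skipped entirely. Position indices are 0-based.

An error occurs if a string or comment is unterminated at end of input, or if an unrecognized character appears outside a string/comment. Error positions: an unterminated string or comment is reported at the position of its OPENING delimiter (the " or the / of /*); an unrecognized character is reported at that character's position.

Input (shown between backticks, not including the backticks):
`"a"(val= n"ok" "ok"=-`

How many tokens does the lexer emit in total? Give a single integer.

Answer: 9

Derivation:
pos=0: enter STRING mode
pos=0: emit STR "a" (now at pos=3)
pos=3: emit LPAREN '('
pos=4: emit ID 'val' (now at pos=7)
pos=7: emit EQ '='
pos=9: emit ID 'n' (now at pos=10)
pos=10: enter STRING mode
pos=10: emit STR "ok" (now at pos=14)
pos=15: enter STRING mode
pos=15: emit STR "ok" (now at pos=19)
pos=19: emit EQ '='
pos=20: emit MINUS '-'
DONE. 9 tokens: [STR, LPAREN, ID, EQ, ID, STR, STR, EQ, MINUS]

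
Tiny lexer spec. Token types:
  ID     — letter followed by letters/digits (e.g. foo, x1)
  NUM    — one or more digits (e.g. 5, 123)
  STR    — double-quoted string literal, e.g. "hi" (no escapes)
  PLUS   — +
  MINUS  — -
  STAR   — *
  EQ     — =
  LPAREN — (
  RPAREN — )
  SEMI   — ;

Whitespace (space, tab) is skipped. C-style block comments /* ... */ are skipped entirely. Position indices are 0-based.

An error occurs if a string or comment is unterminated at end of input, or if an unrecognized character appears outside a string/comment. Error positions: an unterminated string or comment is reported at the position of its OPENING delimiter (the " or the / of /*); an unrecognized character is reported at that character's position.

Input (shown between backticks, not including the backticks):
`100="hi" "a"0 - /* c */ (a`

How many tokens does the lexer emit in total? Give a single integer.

Answer: 8

Derivation:
pos=0: emit NUM '100' (now at pos=3)
pos=3: emit EQ '='
pos=4: enter STRING mode
pos=4: emit STR "hi" (now at pos=8)
pos=9: enter STRING mode
pos=9: emit STR "a" (now at pos=12)
pos=12: emit NUM '0' (now at pos=13)
pos=14: emit MINUS '-'
pos=16: enter COMMENT mode (saw '/*')
exit COMMENT mode (now at pos=23)
pos=24: emit LPAREN '('
pos=25: emit ID 'a' (now at pos=26)
DONE. 8 tokens: [NUM, EQ, STR, STR, NUM, MINUS, LPAREN, ID]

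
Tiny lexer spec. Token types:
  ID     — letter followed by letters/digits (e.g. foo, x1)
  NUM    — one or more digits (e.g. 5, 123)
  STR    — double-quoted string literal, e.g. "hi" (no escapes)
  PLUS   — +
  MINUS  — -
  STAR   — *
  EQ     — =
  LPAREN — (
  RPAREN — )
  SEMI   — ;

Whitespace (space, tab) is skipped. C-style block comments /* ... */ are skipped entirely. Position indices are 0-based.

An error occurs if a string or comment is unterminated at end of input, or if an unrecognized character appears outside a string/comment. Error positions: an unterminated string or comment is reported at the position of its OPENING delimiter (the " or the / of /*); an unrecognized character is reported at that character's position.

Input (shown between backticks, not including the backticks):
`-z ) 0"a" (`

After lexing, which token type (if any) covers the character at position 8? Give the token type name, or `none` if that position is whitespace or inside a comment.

Answer: STR

Derivation:
pos=0: emit MINUS '-'
pos=1: emit ID 'z' (now at pos=2)
pos=3: emit RPAREN ')'
pos=5: emit NUM '0' (now at pos=6)
pos=6: enter STRING mode
pos=6: emit STR "a" (now at pos=9)
pos=10: emit LPAREN '('
DONE. 6 tokens: [MINUS, ID, RPAREN, NUM, STR, LPAREN]
Position 8: char is '"' -> STR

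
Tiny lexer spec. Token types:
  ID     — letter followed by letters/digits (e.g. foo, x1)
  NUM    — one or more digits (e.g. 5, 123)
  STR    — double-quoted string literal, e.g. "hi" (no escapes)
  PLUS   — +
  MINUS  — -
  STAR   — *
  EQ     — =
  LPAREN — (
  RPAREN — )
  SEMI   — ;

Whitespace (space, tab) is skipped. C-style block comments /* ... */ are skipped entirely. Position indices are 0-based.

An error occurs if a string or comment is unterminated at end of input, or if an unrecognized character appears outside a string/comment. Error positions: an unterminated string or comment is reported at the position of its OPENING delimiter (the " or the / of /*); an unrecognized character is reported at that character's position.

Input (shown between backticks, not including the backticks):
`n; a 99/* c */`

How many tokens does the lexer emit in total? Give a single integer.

pos=0: emit ID 'n' (now at pos=1)
pos=1: emit SEMI ';'
pos=3: emit ID 'a' (now at pos=4)
pos=5: emit NUM '99' (now at pos=7)
pos=7: enter COMMENT mode (saw '/*')
exit COMMENT mode (now at pos=14)
DONE. 4 tokens: [ID, SEMI, ID, NUM]

Answer: 4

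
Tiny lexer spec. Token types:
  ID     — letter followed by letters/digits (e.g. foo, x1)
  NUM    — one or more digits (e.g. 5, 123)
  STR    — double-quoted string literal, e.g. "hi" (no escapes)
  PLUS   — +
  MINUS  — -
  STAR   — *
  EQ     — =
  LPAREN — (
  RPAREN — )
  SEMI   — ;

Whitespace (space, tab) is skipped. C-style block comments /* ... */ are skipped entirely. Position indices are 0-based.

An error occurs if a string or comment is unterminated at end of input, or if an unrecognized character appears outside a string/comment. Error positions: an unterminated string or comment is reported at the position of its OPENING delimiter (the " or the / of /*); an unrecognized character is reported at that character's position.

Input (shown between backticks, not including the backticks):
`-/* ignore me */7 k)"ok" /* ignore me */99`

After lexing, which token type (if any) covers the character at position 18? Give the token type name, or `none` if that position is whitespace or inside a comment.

pos=0: emit MINUS '-'
pos=1: enter COMMENT mode (saw '/*')
exit COMMENT mode (now at pos=16)
pos=16: emit NUM '7' (now at pos=17)
pos=18: emit ID 'k' (now at pos=19)
pos=19: emit RPAREN ')'
pos=20: enter STRING mode
pos=20: emit STR "ok" (now at pos=24)
pos=25: enter COMMENT mode (saw '/*')
exit COMMENT mode (now at pos=40)
pos=40: emit NUM '99' (now at pos=42)
DONE. 6 tokens: [MINUS, NUM, ID, RPAREN, STR, NUM]
Position 18: char is 'k' -> ID

Answer: ID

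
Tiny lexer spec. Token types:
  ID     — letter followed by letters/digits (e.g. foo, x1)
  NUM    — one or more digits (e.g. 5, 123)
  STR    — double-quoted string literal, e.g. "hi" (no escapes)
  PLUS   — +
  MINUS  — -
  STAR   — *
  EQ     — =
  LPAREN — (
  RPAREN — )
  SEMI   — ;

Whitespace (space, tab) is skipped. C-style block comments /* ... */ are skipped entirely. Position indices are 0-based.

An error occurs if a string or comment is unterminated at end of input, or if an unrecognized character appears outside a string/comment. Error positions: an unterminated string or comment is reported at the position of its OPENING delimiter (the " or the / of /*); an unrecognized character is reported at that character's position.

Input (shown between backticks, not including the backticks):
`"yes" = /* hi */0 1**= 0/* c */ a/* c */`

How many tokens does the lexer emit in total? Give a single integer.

pos=0: enter STRING mode
pos=0: emit STR "yes" (now at pos=5)
pos=6: emit EQ '='
pos=8: enter COMMENT mode (saw '/*')
exit COMMENT mode (now at pos=16)
pos=16: emit NUM '0' (now at pos=17)
pos=18: emit NUM '1' (now at pos=19)
pos=19: emit STAR '*'
pos=20: emit STAR '*'
pos=21: emit EQ '='
pos=23: emit NUM '0' (now at pos=24)
pos=24: enter COMMENT mode (saw '/*')
exit COMMENT mode (now at pos=31)
pos=32: emit ID 'a' (now at pos=33)
pos=33: enter COMMENT mode (saw '/*')
exit COMMENT mode (now at pos=40)
DONE. 9 tokens: [STR, EQ, NUM, NUM, STAR, STAR, EQ, NUM, ID]

Answer: 9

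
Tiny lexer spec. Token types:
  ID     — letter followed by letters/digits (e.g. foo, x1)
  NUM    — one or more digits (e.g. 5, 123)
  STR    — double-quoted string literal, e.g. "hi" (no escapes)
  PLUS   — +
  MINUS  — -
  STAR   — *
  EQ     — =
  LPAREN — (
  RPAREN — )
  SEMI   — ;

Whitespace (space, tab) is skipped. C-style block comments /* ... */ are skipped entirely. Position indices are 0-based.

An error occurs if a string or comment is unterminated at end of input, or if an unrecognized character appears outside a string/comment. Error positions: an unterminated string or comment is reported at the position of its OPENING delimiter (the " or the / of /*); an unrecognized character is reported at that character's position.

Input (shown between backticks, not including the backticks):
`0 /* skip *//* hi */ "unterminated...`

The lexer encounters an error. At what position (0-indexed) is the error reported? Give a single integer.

Answer: 21

Derivation:
pos=0: emit NUM '0' (now at pos=1)
pos=2: enter COMMENT mode (saw '/*')
exit COMMENT mode (now at pos=12)
pos=12: enter COMMENT mode (saw '/*')
exit COMMENT mode (now at pos=20)
pos=21: enter STRING mode
pos=21: ERROR — unterminated string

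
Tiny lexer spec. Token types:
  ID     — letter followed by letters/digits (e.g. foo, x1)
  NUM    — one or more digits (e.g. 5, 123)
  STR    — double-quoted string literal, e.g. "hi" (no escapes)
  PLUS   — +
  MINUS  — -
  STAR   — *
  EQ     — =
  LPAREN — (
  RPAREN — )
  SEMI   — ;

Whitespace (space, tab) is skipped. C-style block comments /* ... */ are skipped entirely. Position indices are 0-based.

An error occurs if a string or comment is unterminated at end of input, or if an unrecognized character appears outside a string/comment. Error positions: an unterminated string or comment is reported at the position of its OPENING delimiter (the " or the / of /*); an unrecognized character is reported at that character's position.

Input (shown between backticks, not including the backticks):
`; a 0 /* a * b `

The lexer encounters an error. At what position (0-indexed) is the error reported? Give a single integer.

Answer: 6

Derivation:
pos=0: emit SEMI ';'
pos=2: emit ID 'a' (now at pos=3)
pos=4: emit NUM '0' (now at pos=5)
pos=6: enter COMMENT mode (saw '/*')
pos=6: ERROR — unterminated comment (reached EOF)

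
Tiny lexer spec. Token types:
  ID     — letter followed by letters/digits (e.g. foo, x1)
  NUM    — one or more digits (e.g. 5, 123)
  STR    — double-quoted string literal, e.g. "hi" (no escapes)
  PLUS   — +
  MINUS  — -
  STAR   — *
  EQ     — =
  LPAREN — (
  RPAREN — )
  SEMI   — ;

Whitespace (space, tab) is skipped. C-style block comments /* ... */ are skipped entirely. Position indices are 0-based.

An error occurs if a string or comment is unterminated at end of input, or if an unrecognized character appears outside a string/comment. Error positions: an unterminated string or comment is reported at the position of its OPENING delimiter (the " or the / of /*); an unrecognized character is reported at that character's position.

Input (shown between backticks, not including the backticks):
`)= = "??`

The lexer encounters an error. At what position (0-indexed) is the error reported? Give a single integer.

pos=0: emit RPAREN ')'
pos=1: emit EQ '='
pos=3: emit EQ '='
pos=5: enter STRING mode
pos=5: ERROR — unterminated string

Answer: 5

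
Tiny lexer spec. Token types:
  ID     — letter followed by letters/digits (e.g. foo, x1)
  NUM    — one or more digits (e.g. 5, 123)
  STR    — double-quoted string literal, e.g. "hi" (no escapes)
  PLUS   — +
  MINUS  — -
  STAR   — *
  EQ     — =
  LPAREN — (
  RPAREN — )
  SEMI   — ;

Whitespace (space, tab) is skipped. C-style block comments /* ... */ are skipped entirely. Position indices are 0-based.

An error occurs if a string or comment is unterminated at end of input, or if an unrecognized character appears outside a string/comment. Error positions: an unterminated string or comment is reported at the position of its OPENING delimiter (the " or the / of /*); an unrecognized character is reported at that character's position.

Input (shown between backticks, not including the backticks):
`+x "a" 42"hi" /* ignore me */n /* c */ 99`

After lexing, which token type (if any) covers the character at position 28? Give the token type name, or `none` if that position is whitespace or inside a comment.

Answer: none

Derivation:
pos=0: emit PLUS '+'
pos=1: emit ID 'x' (now at pos=2)
pos=3: enter STRING mode
pos=3: emit STR "a" (now at pos=6)
pos=7: emit NUM '42' (now at pos=9)
pos=9: enter STRING mode
pos=9: emit STR "hi" (now at pos=13)
pos=14: enter COMMENT mode (saw '/*')
exit COMMENT mode (now at pos=29)
pos=29: emit ID 'n' (now at pos=30)
pos=31: enter COMMENT mode (saw '/*')
exit COMMENT mode (now at pos=38)
pos=39: emit NUM '99' (now at pos=41)
DONE. 7 tokens: [PLUS, ID, STR, NUM, STR, ID, NUM]
Position 28: char is '/' -> none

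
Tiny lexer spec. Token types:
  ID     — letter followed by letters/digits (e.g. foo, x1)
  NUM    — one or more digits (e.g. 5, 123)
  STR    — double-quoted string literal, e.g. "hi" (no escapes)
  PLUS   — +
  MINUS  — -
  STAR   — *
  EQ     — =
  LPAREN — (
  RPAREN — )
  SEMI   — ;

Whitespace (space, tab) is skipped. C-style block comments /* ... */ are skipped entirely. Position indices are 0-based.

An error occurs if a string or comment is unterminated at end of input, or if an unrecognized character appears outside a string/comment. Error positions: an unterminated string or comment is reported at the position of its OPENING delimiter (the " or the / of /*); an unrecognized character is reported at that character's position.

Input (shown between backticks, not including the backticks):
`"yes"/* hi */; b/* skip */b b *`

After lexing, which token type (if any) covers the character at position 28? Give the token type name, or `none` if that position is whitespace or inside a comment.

Answer: ID

Derivation:
pos=0: enter STRING mode
pos=0: emit STR "yes" (now at pos=5)
pos=5: enter COMMENT mode (saw '/*')
exit COMMENT mode (now at pos=13)
pos=13: emit SEMI ';'
pos=15: emit ID 'b' (now at pos=16)
pos=16: enter COMMENT mode (saw '/*')
exit COMMENT mode (now at pos=26)
pos=26: emit ID 'b' (now at pos=27)
pos=28: emit ID 'b' (now at pos=29)
pos=30: emit STAR '*'
DONE. 6 tokens: [STR, SEMI, ID, ID, ID, STAR]
Position 28: char is 'b' -> ID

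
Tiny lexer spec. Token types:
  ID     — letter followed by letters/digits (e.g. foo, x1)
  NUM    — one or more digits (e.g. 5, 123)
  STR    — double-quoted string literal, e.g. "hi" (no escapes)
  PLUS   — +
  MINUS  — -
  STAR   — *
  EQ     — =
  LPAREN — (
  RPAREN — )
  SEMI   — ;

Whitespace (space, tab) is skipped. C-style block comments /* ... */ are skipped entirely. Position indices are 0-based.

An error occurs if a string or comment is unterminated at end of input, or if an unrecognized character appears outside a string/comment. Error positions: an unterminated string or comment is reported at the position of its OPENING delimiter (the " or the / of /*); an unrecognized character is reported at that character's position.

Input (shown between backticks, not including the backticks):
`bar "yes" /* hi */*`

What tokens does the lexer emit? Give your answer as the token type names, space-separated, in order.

pos=0: emit ID 'bar' (now at pos=3)
pos=4: enter STRING mode
pos=4: emit STR "yes" (now at pos=9)
pos=10: enter COMMENT mode (saw '/*')
exit COMMENT mode (now at pos=18)
pos=18: emit STAR '*'
DONE. 3 tokens: [ID, STR, STAR]

Answer: ID STR STAR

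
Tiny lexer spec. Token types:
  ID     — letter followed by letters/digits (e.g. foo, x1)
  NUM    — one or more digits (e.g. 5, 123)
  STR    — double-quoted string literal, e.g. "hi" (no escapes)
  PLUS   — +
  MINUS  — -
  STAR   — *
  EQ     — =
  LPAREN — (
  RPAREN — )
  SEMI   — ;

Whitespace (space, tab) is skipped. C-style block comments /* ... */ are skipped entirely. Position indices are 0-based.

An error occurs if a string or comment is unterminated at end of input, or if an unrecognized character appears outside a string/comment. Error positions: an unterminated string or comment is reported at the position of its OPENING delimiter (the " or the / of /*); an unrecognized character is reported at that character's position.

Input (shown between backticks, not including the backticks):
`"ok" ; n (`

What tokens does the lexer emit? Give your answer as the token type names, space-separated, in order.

Answer: STR SEMI ID LPAREN

Derivation:
pos=0: enter STRING mode
pos=0: emit STR "ok" (now at pos=4)
pos=5: emit SEMI ';'
pos=7: emit ID 'n' (now at pos=8)
pos=9: emit LPAREN '('
DONE. 4 tokens: [STR, SEMI, ID, LPAREN]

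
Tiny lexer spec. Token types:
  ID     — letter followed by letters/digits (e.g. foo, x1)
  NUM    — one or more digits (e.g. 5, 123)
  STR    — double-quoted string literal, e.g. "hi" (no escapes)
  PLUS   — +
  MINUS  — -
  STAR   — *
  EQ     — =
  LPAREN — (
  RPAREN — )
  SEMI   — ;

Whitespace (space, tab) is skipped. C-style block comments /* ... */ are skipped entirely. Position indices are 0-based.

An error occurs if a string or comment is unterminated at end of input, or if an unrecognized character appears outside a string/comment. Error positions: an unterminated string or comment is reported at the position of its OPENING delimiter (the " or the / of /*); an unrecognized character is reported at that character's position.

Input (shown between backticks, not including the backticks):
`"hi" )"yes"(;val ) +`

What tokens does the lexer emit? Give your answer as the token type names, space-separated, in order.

Answer: STR RPAREN STR LPAREN SEMI ID RPAREN PLUS

Derivation:
pos=0: enter STRING mode
pos=0: emit STR "hi" (now at pos=4)
pos=5: emit RPAREN ')'
pos=6: enter STRING mode
pos=6: emit STR "yes" (now at pos=11)
pos=11: emit LPAREN '('
pos=12: emit SEMI ';'
pos=13: emit ID 'val' (now at pos=16)
pos=17: emit RPAREN ')'
pos=19: emit PLUS '+'
DONE. 8 tokens: [STR, RPAREN, STR, LPAREN, SEMI, ID, RPAREN, PLUS]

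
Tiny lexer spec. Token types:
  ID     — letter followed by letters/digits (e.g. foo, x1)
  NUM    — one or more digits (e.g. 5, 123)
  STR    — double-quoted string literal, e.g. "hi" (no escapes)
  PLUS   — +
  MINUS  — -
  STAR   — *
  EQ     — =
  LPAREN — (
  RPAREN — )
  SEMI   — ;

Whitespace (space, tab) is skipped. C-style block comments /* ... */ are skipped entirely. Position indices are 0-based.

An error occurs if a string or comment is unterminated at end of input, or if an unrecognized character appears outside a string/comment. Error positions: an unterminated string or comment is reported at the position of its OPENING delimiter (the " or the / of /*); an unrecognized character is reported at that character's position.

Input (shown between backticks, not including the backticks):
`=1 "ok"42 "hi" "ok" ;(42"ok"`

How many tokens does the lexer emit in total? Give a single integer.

Answer: 10

Derivation:
pos=0: emit EQ '='
pos=1: emit NUM '1' (now at pos=2)
pos=3: enter STRING mode
pos=3: emit STR "ok" (now at pos=7)
pos=7: emit NUM '42' (now at pos=9)
pos=10: enter STRING mode
pos=10: emit STR "hi" (now at pos=14)
pos=15: enter STRING mode
pos=15: emit STR "ok" (now at pos=19)
pos=20: emit SEMI ';'
pos=21: emit LPAREN '('
pos=22: emit NUM '42' (now at pos=24)
pos=24: enter STRING mode
pos=24: emit STR "ok" (now at pos=28)
DONE. 10 tokens: [EQ, NUM, STR, NUM, STR, STR, SEMI, LPAREN, NUM, STR]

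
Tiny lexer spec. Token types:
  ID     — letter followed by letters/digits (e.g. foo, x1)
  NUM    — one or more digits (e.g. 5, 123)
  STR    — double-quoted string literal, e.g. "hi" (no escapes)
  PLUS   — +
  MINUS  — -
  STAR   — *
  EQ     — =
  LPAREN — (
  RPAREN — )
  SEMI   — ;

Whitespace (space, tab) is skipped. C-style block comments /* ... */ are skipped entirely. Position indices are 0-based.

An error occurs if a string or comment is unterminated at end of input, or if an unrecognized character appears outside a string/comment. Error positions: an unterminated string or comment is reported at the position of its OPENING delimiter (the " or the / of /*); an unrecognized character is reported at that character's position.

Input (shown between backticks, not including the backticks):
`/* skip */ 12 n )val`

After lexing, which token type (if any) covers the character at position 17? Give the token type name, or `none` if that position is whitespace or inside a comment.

pos=0: enter COMMENT mode (saw '/*')
exit COMMENT mode (now at pos=10)
pos=11: emit NUM '12' (now at pos=13)
pos=14: emit ID 'n' (now at pos=15)
pos=16: emit RPAREN ')'
pos=17: emit ID 'val' (now at pos=20)
DONE. 4 tokens: [NUM, ID, RPAREN, ID]
Position 17: char is 'v' -> ID

Answer: ID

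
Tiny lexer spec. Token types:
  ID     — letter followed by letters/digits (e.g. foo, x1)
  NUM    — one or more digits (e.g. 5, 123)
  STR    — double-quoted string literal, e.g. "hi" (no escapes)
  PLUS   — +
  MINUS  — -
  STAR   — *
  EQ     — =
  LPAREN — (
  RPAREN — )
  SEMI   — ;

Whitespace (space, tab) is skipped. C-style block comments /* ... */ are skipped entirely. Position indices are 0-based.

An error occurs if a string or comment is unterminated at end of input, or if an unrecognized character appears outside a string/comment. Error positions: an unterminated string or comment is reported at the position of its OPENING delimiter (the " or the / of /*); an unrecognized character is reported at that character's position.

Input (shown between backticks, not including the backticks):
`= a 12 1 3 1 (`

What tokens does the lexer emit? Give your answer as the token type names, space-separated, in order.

pos=0: emit EQ '='
pos=2: emit ID 'a' (now at pos=3)
pos=4: emit NUM '12' (now at pos=6)
pos=7: emit NUM '1' (now at pos=8)
pos=9: emit NUM '3' (now at pos=10)
pos=11: emit NUM '1' (now at pos=12)
pos=13: emit LPAREN '('
DONE. 7 tokens: [EQ, ID, NUM, NUM, NUM, NUM, LPAREN]

Answer: EQ ID NUM NUM NUM NUM LPAREN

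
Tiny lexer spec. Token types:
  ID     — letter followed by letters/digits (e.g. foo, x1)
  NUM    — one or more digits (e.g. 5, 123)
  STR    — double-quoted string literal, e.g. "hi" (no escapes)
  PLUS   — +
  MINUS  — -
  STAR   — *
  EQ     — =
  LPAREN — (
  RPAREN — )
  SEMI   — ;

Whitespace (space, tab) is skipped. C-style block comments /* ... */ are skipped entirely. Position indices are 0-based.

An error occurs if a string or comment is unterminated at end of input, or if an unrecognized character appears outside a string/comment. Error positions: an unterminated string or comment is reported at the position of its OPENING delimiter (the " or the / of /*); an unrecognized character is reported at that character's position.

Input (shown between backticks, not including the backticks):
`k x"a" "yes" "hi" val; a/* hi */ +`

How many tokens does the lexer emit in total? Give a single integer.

Answer: 9

Derivation:
pos=0: emit ID 'k' (now at pos=1)
pos=2: emit ID 'x' (now at pos=3)
pos=3: enter STRING mode
pos=3: emit STR "a" (now at pos=6)
pos=7: enter STRING mode
pos=7: emit STR "yes" (now at pos=12)
pos=13: enter STRING mode
pos=13: emit STR "hi" (now at pos=17)
pos=18: emit ID 'val' (now at pos=21)
pos=21: emit SEMI ';'
pos=23: emit ID 'a' (now at pos=24)
pos=24: enter COMMENT mode (saw '/*')
exit COMMENT mode (now at pos=32)
pos=33: emit PLUS '+'
DONE. 9 tokens: [ID, ID, STR, STR, STR, ID, SEMI, ID, PLUS]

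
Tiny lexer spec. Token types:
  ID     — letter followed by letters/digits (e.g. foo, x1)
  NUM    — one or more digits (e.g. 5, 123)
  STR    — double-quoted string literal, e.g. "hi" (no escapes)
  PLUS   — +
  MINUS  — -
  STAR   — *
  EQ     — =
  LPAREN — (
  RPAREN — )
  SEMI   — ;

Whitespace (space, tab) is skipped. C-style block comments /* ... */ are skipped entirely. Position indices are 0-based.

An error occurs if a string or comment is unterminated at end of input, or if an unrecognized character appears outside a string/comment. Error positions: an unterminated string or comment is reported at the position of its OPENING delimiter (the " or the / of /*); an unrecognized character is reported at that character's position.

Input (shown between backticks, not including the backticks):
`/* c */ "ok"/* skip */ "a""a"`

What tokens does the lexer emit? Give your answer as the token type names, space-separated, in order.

Answer: STR STR STR

Derivation:
pos=0: enter COMMENT mode (saw '/*')
exit COMMENT mode (now at pos=7)
pos=8: enter STRING mode
pos=8: emit STR "ok" (now at pos=12)
pos=12: enter COMMENT mode (saw '/*')
exit COMMENT mode (now at pos=22)
pos=23: enter STRING mode
pos=23: emit STR "a" (now at pos=26)
pos=26: enter STRING mode
pos=26: emit STR "a" (now at pos=29)
DONE. 3 tokens: [STR, STR, STR]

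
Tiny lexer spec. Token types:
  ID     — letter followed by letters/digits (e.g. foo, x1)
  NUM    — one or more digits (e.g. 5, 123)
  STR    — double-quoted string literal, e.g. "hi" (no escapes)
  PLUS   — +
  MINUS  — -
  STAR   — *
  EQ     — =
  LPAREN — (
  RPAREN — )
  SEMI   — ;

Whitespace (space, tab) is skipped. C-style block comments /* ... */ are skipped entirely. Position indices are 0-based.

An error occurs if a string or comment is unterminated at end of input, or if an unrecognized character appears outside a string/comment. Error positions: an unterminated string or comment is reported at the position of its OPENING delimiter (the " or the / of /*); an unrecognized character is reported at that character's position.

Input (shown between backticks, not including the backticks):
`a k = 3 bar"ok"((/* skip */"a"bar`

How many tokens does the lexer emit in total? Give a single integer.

pos=0: emit ID 'a' (now at pos=1)
pos=2: emit ID 'k' (now at pos=3)
pos=4: emit EQ '='
pos=6: emit NUM '3' (now at pos=7)
pos=8: emit ID 'bar' (now at pos=11)
pos=11: enter STRING mode
pos=11: emit STR "ok" (now at pos=15)
pos=15: emit LPAREN '('
pos=16: emit LPAREN '('
pos=17: enter COMMENT mode (saw '/*')
exit COMMENT mode (now at pos=27)
pos=27: enter STRING mode
pos=27: emit STR "a" (now at pos=30)
pos=30: emit ID 'bar' (now at pos=33)
DONE. 10 tokens: [ID, ID, EQ, NUM, ID, STR, LPAREN, LPAREN, STR, ID]

Answer: 10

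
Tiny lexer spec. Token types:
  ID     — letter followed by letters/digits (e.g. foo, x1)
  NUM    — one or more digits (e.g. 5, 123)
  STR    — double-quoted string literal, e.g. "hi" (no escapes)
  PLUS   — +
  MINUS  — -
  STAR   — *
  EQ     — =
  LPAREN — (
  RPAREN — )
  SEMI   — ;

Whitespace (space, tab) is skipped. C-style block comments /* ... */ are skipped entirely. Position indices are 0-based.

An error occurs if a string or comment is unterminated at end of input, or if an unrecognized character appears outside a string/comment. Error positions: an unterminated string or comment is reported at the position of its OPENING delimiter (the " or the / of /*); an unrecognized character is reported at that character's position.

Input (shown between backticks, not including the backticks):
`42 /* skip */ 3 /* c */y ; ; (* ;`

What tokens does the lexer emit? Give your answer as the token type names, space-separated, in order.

pos=0: emit NUM '42' (now at pos=2)
pos=3: enter COMMENT mode (saw '/*')
exit COMMENT mode (now at pos=13)
pos=14: emit NUM '3' (now at pos=15)
pos=16: enter COMMENT mode (saw '/*')
exit COMMENT mode (now at pos=23)
pos=23: emit ID 'y' (now at pos=24)
pos=25: emit SEMI ';'
pos=27: emit SEMI ';'
pos=29: emit LPAREN '('
pos=30: emit STAR '*'
pos=32: emit SEMI ';'
DONE. 8 tokens: [NUM, NUM, ID, SEMI, SEMI, LPAREN, STAR, SEMI]

Answer: NUM NUM ID SEMI SEMI LPAREN STAR SEMI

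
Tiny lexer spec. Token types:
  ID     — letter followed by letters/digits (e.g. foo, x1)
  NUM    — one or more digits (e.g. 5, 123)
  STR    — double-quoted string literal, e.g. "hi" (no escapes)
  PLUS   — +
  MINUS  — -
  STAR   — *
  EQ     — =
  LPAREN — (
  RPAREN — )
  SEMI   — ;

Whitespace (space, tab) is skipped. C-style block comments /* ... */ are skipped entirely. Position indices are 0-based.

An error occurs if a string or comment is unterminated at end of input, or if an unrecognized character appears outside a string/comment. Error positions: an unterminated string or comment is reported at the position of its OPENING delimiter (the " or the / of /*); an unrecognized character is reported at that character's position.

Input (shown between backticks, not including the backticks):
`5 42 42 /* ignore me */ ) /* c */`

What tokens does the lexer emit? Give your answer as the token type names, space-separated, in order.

Answer: NUM NUM NUM RPAREN

Derivation:
pos=0: emit NUM '5' (now at pos=1)
pos=2: emit NUM '42' (now at pos=4)
pos=5: emit NUM '42' (now at pos=7)
pos=8: enter COMMENT mode (saw '/*')
exit COMMENT mode (now at pos=23)
pos=24: emit RPAREN ')'
pos=26: enter COMMENT mode (saw '/*')
exit COMMENT mode (now at pos=33)
DONE. 4 tokens: [NUM, NUM, NUM, RPAREN]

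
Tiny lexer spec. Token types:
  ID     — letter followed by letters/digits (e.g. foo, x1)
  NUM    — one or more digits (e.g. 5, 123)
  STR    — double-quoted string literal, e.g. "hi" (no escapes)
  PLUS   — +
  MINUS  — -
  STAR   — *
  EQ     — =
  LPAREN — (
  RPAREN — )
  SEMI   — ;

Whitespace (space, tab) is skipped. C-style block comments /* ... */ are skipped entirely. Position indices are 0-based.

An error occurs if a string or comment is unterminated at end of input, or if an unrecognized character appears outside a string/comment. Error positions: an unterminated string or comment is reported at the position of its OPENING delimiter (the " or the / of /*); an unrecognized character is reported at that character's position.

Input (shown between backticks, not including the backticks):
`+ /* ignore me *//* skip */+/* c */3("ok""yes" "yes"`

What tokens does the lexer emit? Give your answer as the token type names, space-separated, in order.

Answer: PLUS PLUS NUM LPAREN STR STR STR

Derivation:
pos=0: emit PLUS '+'
pos=2: enter COMMENT mode (saw '/*')
exit COMMENT mode (now at pos=17)
pos=17: enter COMMENT mode (saw '/*')
exit COMMENT mode (now at pos=27)
pos=27: emit PLUS '+'
pos=28: enter COMMENT mode (saw '/*')
exit COMMENT mode (now at pos=35)
pos=35: emit NUM '3' (now at pos=36)
pos=36: emit LPAREN '('
pos=37: enter STRING mode
pos=37: emit STR "ok" (now at pos=41)
pos=41: enter STRING mode
pos=41: emit STR "yes" (now at pos=46)
pos=47: enter STRING mode
pos=47: emit STR "yes" (now at pos=52)
DONE. 7 tokens: [PLUS, PLUS, NUM, LPAREN, STR, STR, STR]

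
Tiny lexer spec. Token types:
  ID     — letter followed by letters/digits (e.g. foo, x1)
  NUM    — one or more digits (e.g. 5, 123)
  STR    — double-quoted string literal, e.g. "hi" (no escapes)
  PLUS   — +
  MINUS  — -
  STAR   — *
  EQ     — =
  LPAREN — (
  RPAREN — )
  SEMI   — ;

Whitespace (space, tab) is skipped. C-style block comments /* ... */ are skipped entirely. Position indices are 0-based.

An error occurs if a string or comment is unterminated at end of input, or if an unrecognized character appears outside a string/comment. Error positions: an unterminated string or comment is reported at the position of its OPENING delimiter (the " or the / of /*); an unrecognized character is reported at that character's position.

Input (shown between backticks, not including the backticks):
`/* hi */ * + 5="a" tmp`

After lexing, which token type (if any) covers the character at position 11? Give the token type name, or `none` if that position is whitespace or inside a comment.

Answer: PLUS

Derivation:
pos=0: enter COMMENT mode (saw '/*')
exit COMMENT mode (now at pos=8)
pos=9: emit STAR '*'
pos=11: emit PLUS '+'
pos=13: emit NUM '5' (now at pos=14)
pos=14: emit EQ '='
pos=15: enter STRING mode
pos=15: emit STR "a" (now at pos=18)
pos=19: emit ID 'tmp' (now at pos=22)
DONE. 6 tokens: [STAR, PLUS, NUM, EQ, STR, ID]
Position 11: char is '+' -> PLUS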